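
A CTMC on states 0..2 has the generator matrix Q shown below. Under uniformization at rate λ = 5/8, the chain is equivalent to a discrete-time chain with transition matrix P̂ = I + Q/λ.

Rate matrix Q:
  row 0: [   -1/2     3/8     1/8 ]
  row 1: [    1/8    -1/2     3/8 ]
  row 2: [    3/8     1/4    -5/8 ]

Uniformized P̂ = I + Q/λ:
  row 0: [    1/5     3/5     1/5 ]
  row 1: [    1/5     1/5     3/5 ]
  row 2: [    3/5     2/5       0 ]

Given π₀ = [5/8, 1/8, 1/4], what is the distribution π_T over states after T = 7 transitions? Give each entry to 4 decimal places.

π = [0.3176, 0.3863, 0.2961]

t=0: π = [0.6250, 0.1250, 0.2500]
t=1: π = [0.3000, 0.5000, 0.2000]
t=2: π = [0.2800, 0.3600, 0.3600]
t=3: π = [0.3440, 0.3840, 0.2720]
t=4: π = [0.3088, 0.3920, 0.2992]
t=5: π = [0.3197, 0.3834, 0.2970]
t=6: π = [0.3188, 0.3873, 0.2940]
t=7: π = [0.3176, 0.3863, 0.2961]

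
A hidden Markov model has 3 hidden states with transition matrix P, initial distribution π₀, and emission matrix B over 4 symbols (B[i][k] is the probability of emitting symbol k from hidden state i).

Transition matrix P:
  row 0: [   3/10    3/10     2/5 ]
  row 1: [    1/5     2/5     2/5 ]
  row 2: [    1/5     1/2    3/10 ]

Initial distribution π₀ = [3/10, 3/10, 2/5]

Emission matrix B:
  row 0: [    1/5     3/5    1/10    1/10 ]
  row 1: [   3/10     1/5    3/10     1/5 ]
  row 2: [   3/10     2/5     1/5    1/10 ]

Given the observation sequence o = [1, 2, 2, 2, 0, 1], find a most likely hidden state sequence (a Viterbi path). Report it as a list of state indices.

path = [2, 1, 1, 1, 1, 2]

t=0: δ = [1.800e-01, 6.000e-02, 1.600e-01]  (obs o_0=1)
t=1: δ = [5.400e-03, 2.400e-02, 1.440e-02]  ψ = [0, 2, 0]  (obs o_1=2)
t=2: δ = [4.800e-04, 2.880e-03, 1.920e-03]  ψ = [1, 1, 1]  (obs o_2=2)
t=3: δ = [5.760e-05, 3.456e-04, 2.304e-04]  ψ = [1, 1, 1]  (obs o_3=2)
t=4: δ = [1.382e-05, 4.147e-05, 4.147e-05]  ψ = [1, 1, 1]  (obs o_4=0)
t=5: δ = [4.977e-06, 4.147e-06, 6.636e-06]  ψ = [1, 2, 1]  (obs o_5=1)
backtrack: best end state = 2; path = [2, 1, 1, 1, 1, 2]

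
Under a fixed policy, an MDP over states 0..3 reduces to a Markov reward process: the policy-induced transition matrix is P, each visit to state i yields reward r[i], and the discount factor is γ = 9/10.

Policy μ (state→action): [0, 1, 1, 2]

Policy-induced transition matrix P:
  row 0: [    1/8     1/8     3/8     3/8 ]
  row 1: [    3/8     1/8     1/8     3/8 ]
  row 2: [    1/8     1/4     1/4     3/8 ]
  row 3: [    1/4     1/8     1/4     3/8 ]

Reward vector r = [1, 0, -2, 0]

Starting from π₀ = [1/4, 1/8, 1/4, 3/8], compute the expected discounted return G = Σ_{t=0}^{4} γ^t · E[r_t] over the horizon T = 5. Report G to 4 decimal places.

G = -1.2074

t=0: π = [0.2500, 0.1250, 0.2500, 0.3750], E[r] = -0.2500, γ^t·E[r] = -0.250000, running G = -0.250000
t=1: π = [0.2031, 0.1563, 0.2656, 0.3750], E[r] = -0.3281, γ^t·E[r] = -0.295313, running G = -0.545313
t=2: π = [0.2109, 0.1582, 0.2559, 0.3750], E[r] = -0.3008, γ^t·E[r] = -0.243633, running G = -0.788945
t=3: π = [0.2114, 0.1570, 0.2566, 0.3750], E[r] = -0.3018, γ^t·E[r] = -0.219981, running G = -1.008927
t=4: π = [0.2111, 0.1571, 0.2568, 0.3750], E[r] = -0.3025, γ^t·E[r] = -0.198464, running G = -1.207391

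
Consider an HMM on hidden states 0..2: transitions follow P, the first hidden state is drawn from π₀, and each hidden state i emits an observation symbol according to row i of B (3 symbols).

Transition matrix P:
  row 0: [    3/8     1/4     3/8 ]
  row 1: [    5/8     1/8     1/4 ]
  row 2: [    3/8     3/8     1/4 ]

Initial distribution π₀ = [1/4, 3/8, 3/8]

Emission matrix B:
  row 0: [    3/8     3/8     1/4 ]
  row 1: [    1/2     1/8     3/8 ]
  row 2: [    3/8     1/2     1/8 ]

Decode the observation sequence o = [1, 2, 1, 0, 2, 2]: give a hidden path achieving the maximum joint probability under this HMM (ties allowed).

t=0: δ = [9.375e-02, 4.688e-02, 1.875e-01]  (obs o_0=1)
t=1: δ = [1.758e-02, 2.637e-02, 5.859e-03]  ψ = [2, 2, 2]  (obs o_1=2)
t=2: δ = [6.180e-03, 5.493e-04, 3.296e-03]  ψ = [1, 0, 0]  (obs o_2=1)
t=3: δ = [8.690e-04, 7.725e-04, 8.690e-04]  ψ = [0, 0, 0]  (obs o_3=0)
t=4: δ = [1.207e-04, 1.222e-04, 4.074e-05]  ψ = [1, 2, 0]  (obs o_4=2)
t=5: δ = [1.910e-05, 1.132e-05, 5.658e-06]  ψ = [1, 0, 0]  (obs o_5=2)
backtrack: best end state = 0; path = [2, 1, 0, 2, 1, 0]

path = [2, 1, 0, 2, 1, 0]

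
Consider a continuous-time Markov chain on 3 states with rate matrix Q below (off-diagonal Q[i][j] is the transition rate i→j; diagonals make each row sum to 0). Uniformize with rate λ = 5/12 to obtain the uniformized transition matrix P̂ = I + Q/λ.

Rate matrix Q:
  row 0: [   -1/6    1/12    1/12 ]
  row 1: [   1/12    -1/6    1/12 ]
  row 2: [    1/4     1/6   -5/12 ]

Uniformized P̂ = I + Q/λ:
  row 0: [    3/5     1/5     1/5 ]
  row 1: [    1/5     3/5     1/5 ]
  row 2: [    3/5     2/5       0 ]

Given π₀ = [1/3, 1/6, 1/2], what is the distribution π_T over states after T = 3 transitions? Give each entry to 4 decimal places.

π = [0.4533, 0.3827, 0.1640]

t=0: π = [0.3333, 0.1667, 0.5000]
t=1: π = [0.5333, 0.3667, 0.1000]
t=2: π = [0.4533, 0.3667, 0.1800]
t=3: π = [0.4533, 0.3827, 0.1640]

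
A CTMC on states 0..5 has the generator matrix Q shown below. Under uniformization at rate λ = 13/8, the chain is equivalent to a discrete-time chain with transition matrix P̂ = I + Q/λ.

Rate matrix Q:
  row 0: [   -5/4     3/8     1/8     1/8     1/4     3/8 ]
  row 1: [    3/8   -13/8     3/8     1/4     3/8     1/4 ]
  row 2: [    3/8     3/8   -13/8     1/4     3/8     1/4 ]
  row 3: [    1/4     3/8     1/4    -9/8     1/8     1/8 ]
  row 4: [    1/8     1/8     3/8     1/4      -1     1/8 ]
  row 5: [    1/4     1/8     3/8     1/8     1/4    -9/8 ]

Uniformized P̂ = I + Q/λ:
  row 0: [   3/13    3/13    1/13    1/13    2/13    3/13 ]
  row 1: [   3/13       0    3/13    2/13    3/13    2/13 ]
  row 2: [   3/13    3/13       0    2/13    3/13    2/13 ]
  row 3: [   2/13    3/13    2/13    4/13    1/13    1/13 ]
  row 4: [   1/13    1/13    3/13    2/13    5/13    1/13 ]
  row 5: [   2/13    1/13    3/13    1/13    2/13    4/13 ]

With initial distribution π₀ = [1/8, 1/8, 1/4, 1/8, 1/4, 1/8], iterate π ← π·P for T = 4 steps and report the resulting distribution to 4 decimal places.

t=0: π = [0.1250, 0.1250, 0.2500, 0.1250, 0.2500, 0.1250]
t=1: π = [0.1731, 0.1442, 0.1442, 0.1538, 0.2308, 0.1538]
t=2: π = [0.1716, 0.1383, 0.1590, 0.1524, 0.2175, 0.1612]
t=3: π = [0.1732, 0.1406, 0.1560, 0.1517, 0.2152, 0.1634]
t=4: π = [0.1734, 0.1401, 0.1565, 0.1513, 0.2146, 0.1641]

π = [0.1734, 0.1401, 0.1565, 0.1513, 0.2146, 0.1641]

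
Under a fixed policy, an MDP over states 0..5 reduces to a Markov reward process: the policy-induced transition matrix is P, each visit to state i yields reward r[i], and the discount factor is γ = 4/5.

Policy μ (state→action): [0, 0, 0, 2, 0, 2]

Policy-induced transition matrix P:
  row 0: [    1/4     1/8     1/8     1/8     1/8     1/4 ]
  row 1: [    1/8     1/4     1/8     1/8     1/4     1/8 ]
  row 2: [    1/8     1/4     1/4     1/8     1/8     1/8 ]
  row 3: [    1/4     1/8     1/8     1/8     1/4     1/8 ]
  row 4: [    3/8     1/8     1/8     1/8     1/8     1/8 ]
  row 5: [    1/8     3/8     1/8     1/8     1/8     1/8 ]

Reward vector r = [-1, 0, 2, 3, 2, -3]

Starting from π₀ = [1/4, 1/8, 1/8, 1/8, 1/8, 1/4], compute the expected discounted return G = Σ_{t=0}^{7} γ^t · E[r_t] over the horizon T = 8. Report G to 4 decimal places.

t=0: π = [0.2500, 0.1250, 0.1250, 0.1250, 0.1250, 0.2500], E[r] = -0.1250, γ^t·E[r] = -0.125000, running G = -0.125000
t=1: π = [0.2031, 0.2188, 0.1406, 0.1250, 0.1563, 0.1563], E[r] = 0.2969, γ^t·E[r] = 0.237500, running G = 0.112500
t=2: π = [0.2051, 0.2090, 0.1426, 0.1250, 0.1680, 0.1504], E[r] = 0.3398, γ^t·E[r] = 0.217500, running G = 0.330000
t=3: π = [0.2083, 0.2065, 0.1428, 0.1250, 0.1667, 0.1506], E[r] = 0.3340, γ^t·E[r] = 0.171000, running G = 0.501000
t=4: π = [0.2083, 0.2063, 0.1429, 0.1250, 0.1664, 0.1510], E[r] = 0.3322, γ^t·E[r] = 0.136050, running G = 0.637050
t=5: π = [0.2083, 0.2064, 0.1429, 0.1250, 0.1664, 0.1510], E[r] = 0.3321, γ^t·E[r] = 0.108835, running G = 0.745885
t=6: π = [0.2083, 0.2064, 0.1429, 0.1250, 0.1664, 0.1510], E[r] = 0.3322, γ^t·E[r] = 0.087084, running G = 0.832969
t=7: π = [0.2083, 0.2064, 0.1429, 0.1250, 0.1664, 0.1510], E[r] = 0.3322, γ^t·E[r] = 0.069669, running G = 0.902637

G = 0.9026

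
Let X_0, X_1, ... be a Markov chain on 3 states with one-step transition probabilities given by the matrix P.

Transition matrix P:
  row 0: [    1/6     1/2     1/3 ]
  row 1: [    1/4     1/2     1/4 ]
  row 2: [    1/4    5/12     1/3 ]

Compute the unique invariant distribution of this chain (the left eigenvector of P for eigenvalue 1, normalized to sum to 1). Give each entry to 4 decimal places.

Balance equations π_j = Σ_i π_i·P[i][j]:
  π_0 = 1/6·π_0 + 1/4·π_1 + 1/4·π_2
  π_1 = 1/2·π_0 + 1/2·π_1 + 5/12·π_2
  normalize: π_0 + π_1 + π_2 = 1
Solving the linear system gives exactly π = [3/13, 68/143, 42/143].

π = [0.2308, 0.4755, 0.2937]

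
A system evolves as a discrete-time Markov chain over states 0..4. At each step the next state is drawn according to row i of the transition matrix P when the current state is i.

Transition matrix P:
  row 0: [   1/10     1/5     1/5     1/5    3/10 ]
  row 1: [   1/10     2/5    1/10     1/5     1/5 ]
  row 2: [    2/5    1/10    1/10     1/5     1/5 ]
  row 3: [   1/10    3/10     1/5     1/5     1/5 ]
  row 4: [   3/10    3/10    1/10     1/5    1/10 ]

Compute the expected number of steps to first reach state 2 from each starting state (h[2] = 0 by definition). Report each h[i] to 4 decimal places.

h = [6.7082, 7.4689, 0.0000, 6.7220, 7.3306]

First-step conditioning: h[2] = 0; for i ≠ 2, h[i] = 1 + Σ_k P[i][k]·h[k].
  h[0] = 1 + 1/10·h[0] + 1/5·h[1] + 1/5·h[3] + 3/10·h[4]
  h[1] = 1 + 1/10·h[0] + 2/5·h[1] + 1/5·h[3] + 1/5·h[4]
  h[3] = 1 + 1/10·h[0] + 3/10·h[1] + 1/5·h[3] + 1/5·h[4]
  h[4] = 1 + 3/10·h[0] + 3/10·h[1] + 1/5·h[3] + 1/10·h[4]
Solving the 4×4 linear system over states ≠ 2 gives exactly h = [4850/723, 1800/241, 0, 1620/241, 5300/723] (h[2] = 0 is the target).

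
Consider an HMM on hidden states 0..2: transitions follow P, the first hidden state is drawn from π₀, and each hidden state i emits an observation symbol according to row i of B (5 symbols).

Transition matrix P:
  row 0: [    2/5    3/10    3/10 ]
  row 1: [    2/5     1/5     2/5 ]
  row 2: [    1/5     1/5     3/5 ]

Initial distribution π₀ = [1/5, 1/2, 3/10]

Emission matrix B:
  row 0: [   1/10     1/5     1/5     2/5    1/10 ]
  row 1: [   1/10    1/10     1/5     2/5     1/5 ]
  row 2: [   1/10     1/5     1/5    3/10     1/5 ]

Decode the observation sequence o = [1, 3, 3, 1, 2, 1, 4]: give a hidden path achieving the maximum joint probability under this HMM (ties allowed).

t=0: δ = [4.000e-02, 5.000e-02, 6.000e-02]  (obs o_0=1)
t=1: δ = [8.000e-03, 4.800e-03, 1.080e-02]  ψ = [1, 0, 2]  (obs o_1=3)
t=2: δ = [1.280e-03, 9.600e-04, 1.944e-03]  ψ = [0, 0, 2]  (obs o_2=3)
t=3: δ = [1.024e-04, 3.888e-05, 2.333e-04]  ψ = [0, 2, 2]  (obs o_3=1)
t=4: δ = [9.331e-06, 9.331e-06, 2.799e-05]  ψ = [2, 2, 2]  (obs o_4=2)
t=5: δ = [1.120e-06, 5.599e-07, 3.359e-06]  ψ = [2, 2, 2]  (obs o_5=1)
t=6: δ = [6.718e-08, 1.344e-07, 4.031e-07]  ψ = [2, 2, 2]  (obs o_6=4)
backtrack: best end state = 2; path = [2, 2, 2, 2, 2, 2, 2]

path = [2, 2, 2, 2, 2, 2, 2]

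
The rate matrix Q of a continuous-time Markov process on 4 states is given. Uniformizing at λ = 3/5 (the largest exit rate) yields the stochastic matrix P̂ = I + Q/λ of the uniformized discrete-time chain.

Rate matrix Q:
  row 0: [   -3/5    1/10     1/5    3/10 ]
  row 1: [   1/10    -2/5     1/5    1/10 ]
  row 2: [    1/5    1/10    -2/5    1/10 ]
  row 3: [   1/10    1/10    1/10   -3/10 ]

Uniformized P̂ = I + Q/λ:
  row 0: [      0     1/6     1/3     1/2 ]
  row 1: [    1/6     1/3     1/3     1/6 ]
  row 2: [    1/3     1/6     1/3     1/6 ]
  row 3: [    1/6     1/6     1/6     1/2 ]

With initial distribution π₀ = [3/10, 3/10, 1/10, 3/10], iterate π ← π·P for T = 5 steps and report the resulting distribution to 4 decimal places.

t=0: π = [0.3000, 0.3000, 0.1000, 0.3000]
t=1: π = [0.1333, 0.2167, 0.2833, 0.3667]
t=2: π = [0.1917, 0.2028, 0.2722, 0.3333]
t=3: π = [0.1801, 0.2005, 0.2778, 0.3417]
t=4: π = [0.1829, 0.2001, 0.2764, 0.3406]
t=5: π = [0.1822, 0.2000, 0.2766, 0.3412]

π = [0.1822, 0.2000, 0.2766, 0.3412]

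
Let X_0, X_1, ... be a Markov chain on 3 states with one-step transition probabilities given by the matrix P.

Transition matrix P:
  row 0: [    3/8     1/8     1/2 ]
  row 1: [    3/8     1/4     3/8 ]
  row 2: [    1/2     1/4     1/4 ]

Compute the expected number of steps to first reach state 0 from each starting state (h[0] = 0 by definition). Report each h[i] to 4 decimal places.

First-step conditioning: h[0] = 0; for i ≠ 0, h[i] = 1 + Σ_k P[i][k]·h[k].
  h[1] = 1 + 1/4·h[1] + 3/8·h[2]
  h[2] = 1 + 1/4·h[1] + 1/4·h[2]
Solving the 2×2 linear system over states ≠ 0 gives exactly h = [0, 12/5, 32/15] (h[0] = 0 is the target).

h = [0.0000, 2.4000, 2.1333]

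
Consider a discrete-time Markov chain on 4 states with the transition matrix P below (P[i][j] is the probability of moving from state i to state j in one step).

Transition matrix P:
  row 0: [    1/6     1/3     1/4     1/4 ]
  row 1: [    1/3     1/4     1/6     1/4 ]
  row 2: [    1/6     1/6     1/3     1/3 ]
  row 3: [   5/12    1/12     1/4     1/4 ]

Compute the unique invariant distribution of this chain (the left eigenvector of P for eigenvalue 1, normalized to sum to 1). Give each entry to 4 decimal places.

Balance equations π_j = Σ_i π_i·P[i][j]:
  π_0 = 1/6·π_0 + 1/3·π_1 + 1/6·π_2 + 5/12·π_3
  π_1 = 1/3·π_0 + 1/4·π_1 + 1/6·π_2 + 1/12·π_3
  π_2 = 1/4·π_0 + 1/6·π_1 + 1/3·π_2 + 1/4·π_3
  normalize: π_0 + π_1 + π_2 + π_3 = 1
Solving the linear system gives exactly π = [454/1689, 116/563, 143/563, 458/1689].

π = [0.2688, 0.2060, 0.2540, 0.2712]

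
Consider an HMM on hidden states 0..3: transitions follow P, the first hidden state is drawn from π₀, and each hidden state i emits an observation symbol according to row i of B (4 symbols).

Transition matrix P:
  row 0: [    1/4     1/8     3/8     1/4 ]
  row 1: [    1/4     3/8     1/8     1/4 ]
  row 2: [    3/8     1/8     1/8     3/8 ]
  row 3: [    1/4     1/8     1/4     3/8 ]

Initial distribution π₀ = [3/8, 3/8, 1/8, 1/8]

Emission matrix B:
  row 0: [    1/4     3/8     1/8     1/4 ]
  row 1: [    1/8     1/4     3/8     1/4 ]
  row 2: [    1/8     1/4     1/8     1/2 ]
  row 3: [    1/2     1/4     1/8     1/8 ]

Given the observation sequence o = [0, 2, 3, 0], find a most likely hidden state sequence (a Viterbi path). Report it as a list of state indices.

path = [0, 0, 2, 3]

t=0: δ = [9.375e-02, 4.688e-02, 1.562e-02, 6.250e-02]  (obs o_0=0)
t=1: δ = [2.930e-03, 6.592e-03, 4.395e-03, 2.930e-03]  ψ = [0, 1, 0, 0]  (obs o_1=2)
t=2: δ = [4.120e-04, 6.180e-04, 5.493e-04, 2.060e-04]  ψ = [1, 1, 0, 1]  (obs o_2=3)
t=3: δ = [5.150e-05, 2.897e-05, 1.931e-05, 1.030e-04]  ψ = [2, 1, 0, 2]  (obs o_3=0)
backtrack: best end state = 3; path = [0, 0, 2, 3]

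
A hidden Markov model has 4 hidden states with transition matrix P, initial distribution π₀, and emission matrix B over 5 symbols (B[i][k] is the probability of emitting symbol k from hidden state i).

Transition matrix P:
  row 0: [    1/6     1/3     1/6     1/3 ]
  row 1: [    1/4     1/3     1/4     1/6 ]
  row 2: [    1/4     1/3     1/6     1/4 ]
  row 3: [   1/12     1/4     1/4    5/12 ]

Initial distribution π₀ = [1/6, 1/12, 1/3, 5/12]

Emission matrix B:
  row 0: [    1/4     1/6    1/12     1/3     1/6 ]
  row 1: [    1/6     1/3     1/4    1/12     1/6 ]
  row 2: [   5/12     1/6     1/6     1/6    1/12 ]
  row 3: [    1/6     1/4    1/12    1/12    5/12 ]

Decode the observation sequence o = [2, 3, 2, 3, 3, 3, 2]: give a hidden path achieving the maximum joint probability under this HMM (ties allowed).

path = [2, 0, 1, 0, 0, 0, 1]

t=0: δ = [1.389e-02, 2.083e-02, 5.556e-02, 3.472e-02]  (obs o_0=2)
t=1: δ = [4.630e-03, 1.543e-03, 1.543e-03, 1.206e-03]  ψ = [2, 2, 2, 3]  (obs o_1=3)
t=2: δ = [6.430e-05, 3.858e-04, 1.286e-04, 1.286e-04]  ψ = [0, 0, 0, 0]  (obs o_2=2)
t=3: δ = [3.215e-05, 1.072e-05, 1.608e-05, 5.358e-06]  ψ = [1, 1, 1, 1]  (obs o_3=3)
t=4: δ = [1.786e-06, 8.931e-07, 8.931e-07, 8.931e-07]  ψ = [0, 0, 0, 0]  (obs o_4=3)
t=5: δ = [9.923e-08, 4.961e-08, 4.961e-08, 4.961e-08]  ψ = [0, 0, 0, 0]  (obs o_5=3)
t=6: δ = [1.378e-09, 8.269e-09, 2.756e-09, 2.756e-09]  ψ = [0, 0, 0, 0]  (obs o_6=2)
backtrack: best end state = 1; path = [2, 0, 1, 0, 0, 0, 1]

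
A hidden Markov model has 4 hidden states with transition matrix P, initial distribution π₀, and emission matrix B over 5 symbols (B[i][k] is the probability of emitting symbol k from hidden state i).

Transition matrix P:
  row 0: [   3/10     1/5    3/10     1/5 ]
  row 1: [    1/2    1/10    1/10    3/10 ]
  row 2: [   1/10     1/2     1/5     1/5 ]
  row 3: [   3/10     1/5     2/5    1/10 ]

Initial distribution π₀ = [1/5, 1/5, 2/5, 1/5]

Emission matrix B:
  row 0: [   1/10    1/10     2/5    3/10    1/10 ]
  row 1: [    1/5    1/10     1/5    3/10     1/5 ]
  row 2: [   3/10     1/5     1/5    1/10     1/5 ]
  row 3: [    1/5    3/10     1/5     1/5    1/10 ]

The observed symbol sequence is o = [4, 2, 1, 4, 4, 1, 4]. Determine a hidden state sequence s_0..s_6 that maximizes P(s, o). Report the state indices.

t=0: δ = [2.000e-02, 4.000e-02, 8.000e-02, 2.000e-02]  (obs o_0=4)
t=1: δ = [8.000e-03, 8.000e-03, 3.200e-03, 3.200e-03]  ψ = [1, 2, 2, 2]  (obs o_1=2)
t=2: δ = [4.000e-04, 1.600e-04, 4.800e-04, 7.200e-04]  ψ = [1, 0, 0, 1]  (obs o_2=1)
t=3: δ = [2.160e-05, 4.800e-05, 5.760e-05, 9.600e-06]  ψ = [3, 2, 3, 2]  (obs o_3=4)
t=4: δ = [2.400e-06, 5.760e-06, 2.304e-06, 1.440e-06]  ψ = [1, 2, 2, 1]  (obs o_4=4)
t=5: δ = [2.880e-07, 1.152e-07, 1.440e-07, 5.184e-07]  ψ = [1, 2, 0, 1]  (obs o_5=1)
t=6: δ = [1.555e-08, 2.074e-08, 4.147e-08, 5.760e-09]  ψ = [3, 3, 3, 0]  (obs o_6=4)
backtrack: best end state = 2; path = [2, 1, 3, 2, 1, 3, 2]

path = [2, 1, 3, 2, 1, 3, 2]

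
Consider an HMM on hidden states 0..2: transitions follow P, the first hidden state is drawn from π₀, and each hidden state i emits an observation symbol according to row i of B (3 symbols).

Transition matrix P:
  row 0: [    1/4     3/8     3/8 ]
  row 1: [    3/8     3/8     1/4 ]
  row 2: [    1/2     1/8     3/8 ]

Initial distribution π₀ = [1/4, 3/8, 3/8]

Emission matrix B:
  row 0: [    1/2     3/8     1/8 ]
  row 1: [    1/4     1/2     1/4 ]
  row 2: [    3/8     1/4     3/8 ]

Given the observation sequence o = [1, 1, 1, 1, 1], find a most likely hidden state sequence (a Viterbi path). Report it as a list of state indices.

t=0: δ = [9.375e-02, 1.875e-01, 9.375e-02]  (obs o_0=1)
t=1: δ = [2.637e-02, 3.516e-02, 1.172e-02]  ψ = [1, 1, 1]  (obs o_1=1)
t=2: δ = [4.944e-03, 6.592e-03, 2.472e-03]  ψ = [1, 1, 0]  (obs o_2=1)
t=3: δ = [9.270e-04, 1.236e-03, 4.635e-04]  ψ = [1, 1, 0]  (obs o_3=1)
t=4: δ = [1.738e-04, 2.317e-04, 8.690e-05]  ψ = [1, 1, 0]  (obs o_4=1)
backtrack: best end state = 1; path = [1, 1, 1, 1, 1]

path = [1, 1, 1, 1, 1]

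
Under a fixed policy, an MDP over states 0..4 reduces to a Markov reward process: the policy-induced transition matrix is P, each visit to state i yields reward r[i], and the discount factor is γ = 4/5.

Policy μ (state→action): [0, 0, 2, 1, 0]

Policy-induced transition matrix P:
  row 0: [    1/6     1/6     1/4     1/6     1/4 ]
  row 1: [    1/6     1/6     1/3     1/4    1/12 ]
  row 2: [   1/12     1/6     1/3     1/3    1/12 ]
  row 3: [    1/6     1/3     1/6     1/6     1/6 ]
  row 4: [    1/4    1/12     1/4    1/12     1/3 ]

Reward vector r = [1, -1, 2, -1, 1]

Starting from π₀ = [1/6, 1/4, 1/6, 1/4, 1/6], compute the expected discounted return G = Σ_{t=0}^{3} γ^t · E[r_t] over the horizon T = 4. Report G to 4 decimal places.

t=0: π = [0.1667, 0.2500, 0.1667, 0.2500, 0.1667], E[r] = 0.1667, γ^t·E[r] = 0.166667, running G = 0.166667
t=1: π = [0.1667, 0.1944, 0.2639, 0.2014, 0.1736], E[r] = 0.4722, γ^t·E[r] = 0.377778, running G = 0.544444
t=2: π = [0.1591, 0.1858, 0.2714, 0.2124, 0.1713], E[r] = 0.4751, γ^t·E[r] = 0.304074, running G = 0.848519
t=3: π = [0.1583, 0.1878, 0.2704, 0.2131, 0.1704], E[r] = 0.4686, γ^t·E[r] = 0.239926, running G = 1.088444

G = 1.0884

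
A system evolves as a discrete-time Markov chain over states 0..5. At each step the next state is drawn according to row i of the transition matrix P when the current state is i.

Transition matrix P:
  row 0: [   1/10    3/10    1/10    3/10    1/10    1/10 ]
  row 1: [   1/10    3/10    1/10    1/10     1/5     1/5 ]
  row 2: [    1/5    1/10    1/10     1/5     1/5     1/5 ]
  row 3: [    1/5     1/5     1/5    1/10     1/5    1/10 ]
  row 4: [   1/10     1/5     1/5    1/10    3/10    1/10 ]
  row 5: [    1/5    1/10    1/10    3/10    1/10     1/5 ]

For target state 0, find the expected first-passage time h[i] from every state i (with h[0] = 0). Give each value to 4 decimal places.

First-step conditioning: h[0] = 0; for i ≠ 0, h[i] = 1 + Σ_k P[i][k]·h[k].
  h[1] = 1 + 3/10·h[1] + 1/10·h[2] + 1/10·h[3] + 1/5·h[4] + 1/5·h[5]
  h[2] = 1 + 1/10·h[1] + 1/10·h[2] + 1/5·h[3] + 1/5·h[4] + 1/5·h[5]
  h[3] = 1 + 1/5·h[1] + 1/5·h[2] + 1/10·h[3] + 1/5·h[4] + 1/10·h[5]
  h[4] = 1 + 1/5·h[1] + 1/5·h[2] + 1/10·h[3] + 3/10·h[4] + 1/10·h[5]
  h[5] = 1 + 1/10·h[1] + 1/10·h[2] + 3/10·h[3] + 1/10·h[4] + 1/5·h[5]
Solving the 5×5 linear system over states ≠ 0 gives exactly h = [0, 22475/3251, 20005/3251, 20250/3251, 22500/3251, 19780/3251] (h[0] = 0 is the target).

h = [0.0000, 6.9133, 6.1535, 6.2289, 6.9209, 6.0843]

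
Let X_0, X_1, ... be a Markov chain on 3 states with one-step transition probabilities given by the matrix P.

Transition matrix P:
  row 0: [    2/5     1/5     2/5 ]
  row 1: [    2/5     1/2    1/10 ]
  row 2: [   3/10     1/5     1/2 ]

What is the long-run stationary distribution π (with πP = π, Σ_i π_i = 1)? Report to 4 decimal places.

Balance equations π_j = Σ_i π_i·P[i][j]:
  π_0 = 2/5·π_0 + 2/5·π_1 + 3/10·π_2
  π_1 = 1/5·π_0 + 1/2·π_1 + 1/5·π_2
  normalize: π_0 + π_1 + π_2 = 1
Solving the linear system gives exactly π = [23/63, 2/7, 22/63].

π = [0.3651, 0.2857, 0.3492]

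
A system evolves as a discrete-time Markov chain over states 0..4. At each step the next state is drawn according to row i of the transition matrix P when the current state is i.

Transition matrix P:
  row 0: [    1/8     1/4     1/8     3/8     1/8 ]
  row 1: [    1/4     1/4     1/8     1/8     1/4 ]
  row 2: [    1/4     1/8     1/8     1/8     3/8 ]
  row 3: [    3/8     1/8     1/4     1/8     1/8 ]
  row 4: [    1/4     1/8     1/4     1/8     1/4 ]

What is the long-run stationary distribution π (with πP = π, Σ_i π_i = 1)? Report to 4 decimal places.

π = [0.2429, 0.1776, 0.1755, 0.1857, 0.2184]

Balance equations π_j = Σ_i π_i·P[i][j]:
  π_0 = 1/8·π_0 + 1/4·π_1 + 1/4·π_2 + 3/8·π_3 + 1/4·π_4
  π_1 = 1/4·π_0 + 1/4·π_1 + 1/8·π_2 + 1/8·π_3 + 1/8·π_4
  π_2 = 1/8·π_0 + 1/8·π_1 + 1/8·π_2 + 1/4·π_3 + 1/4·π_4
  π_3 = 3/8·π_0 + 1/8·π_1 + 1/8·π_2 + 1/8·π_3 + 1/8·π_4
  normalize: π_0 + π_1 + π_2 + π_3 + π_4 = 1
Solving the linear system gives exactly π = [17/70, 87/490, 43/245, 13/70, 107/490].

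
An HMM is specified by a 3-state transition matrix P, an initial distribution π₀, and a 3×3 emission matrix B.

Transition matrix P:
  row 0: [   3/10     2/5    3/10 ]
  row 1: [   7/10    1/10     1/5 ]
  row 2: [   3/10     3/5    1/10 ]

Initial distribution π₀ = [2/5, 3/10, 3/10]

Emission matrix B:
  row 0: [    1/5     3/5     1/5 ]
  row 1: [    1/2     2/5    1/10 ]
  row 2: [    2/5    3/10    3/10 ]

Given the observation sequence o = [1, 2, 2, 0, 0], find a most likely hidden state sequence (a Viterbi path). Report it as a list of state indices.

path = [1, 0, 2, 1, 0]

t=0: δ = [2.400e-01, 1.200e-01, 9.000e-02]  (obs o_0=1)
t=1: δ = [1.680e-02, 9.600e-03, 2.160e-02]  ψ = [1, 0, 0]  (obs o_1=2)
t=2: δ = [1.344e-03, 1.296e-03, 1.512e-03]  ψ = [1, 2, 0]  (obs o_2=2)
t=3: δ = [1.814e-04, 4.536e-04, 1.613e-04]  ψ = [1, 2, 0]  (obs o_3=0)
t=4: δ = [6.350e-05, 4.838e-05, 3.629e-05]  ψ = [1, 2, 1]  (obs o_4=0)
backtrack: best end state = 0; path = [1, 0, 2, 1, 0]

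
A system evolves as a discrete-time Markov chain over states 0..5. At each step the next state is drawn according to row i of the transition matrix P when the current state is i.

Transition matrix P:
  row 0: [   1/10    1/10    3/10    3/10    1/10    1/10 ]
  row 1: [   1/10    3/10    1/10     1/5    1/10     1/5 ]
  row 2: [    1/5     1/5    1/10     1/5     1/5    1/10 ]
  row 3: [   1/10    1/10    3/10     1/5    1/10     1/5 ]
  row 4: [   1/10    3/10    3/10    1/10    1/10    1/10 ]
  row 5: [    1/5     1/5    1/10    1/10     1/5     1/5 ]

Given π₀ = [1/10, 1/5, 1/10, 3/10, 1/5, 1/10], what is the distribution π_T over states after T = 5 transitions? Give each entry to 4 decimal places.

π = [0.1344, 0.2017, 0.1908, 0.1846, 0.1344, 0.1540]

t=0: π = [0.1000, 0.2000, 0.1000, 0.3000, 0.2000, 0.1000]
t=1: π = [0.1200, 0.2000, 0.2200, 0.1800, 0.1200, 0.1600]
t=2: π = [0.1380, 0.2020, 0.1840, 0.1840, 0.1380, 0.1540]
t=3: π = [0.1338, 0.2018, 0.1920, 0.1846, 0.1338, 0.1540]
t=4: π = [0.1346, 0.2017, 0.1904, 0.1846, 0.1346, 0.1540]
t=5: π = [0.1344, 0.2017, 0.1908, 0.1846, 0.1344, 0.1540]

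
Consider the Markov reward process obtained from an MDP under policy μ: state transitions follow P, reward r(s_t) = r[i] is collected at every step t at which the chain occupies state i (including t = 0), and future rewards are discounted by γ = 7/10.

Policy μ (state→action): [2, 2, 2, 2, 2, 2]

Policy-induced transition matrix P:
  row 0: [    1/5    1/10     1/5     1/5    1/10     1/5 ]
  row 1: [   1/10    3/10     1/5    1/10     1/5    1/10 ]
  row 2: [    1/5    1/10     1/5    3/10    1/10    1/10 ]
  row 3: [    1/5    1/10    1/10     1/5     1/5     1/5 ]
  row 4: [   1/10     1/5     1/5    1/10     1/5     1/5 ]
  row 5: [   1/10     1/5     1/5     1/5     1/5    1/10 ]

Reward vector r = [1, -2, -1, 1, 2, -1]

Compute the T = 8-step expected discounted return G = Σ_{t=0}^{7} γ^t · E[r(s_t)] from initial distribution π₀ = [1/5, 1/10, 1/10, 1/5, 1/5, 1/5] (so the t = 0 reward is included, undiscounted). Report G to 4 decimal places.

t=0: π = [0.2000, 0.1000, 0.1000, 0.2000, 0.2000, 0.2000], E[r] = 0.3000, γ^t·E[r] = 0.300000, running G = 0.300000
t=1: π = [0.1500, 0.1600, 0.1800, 0.1800, 0.1700, 0.1600], E[r] = 0.0100, γ^t·E[r] = 0.007000, running G = 0.307000
t=2: π = [0.1510, 0.1650, 0.1820, 0.1850, 0.1670, 0.1500], E[r] = 0.0080, γ^t·E[r] = 0.003920, running G = 0.310920
t=3: π = [0.1518, 0.1647, 0.1815, 0.1850, 0.1667, 0.1503], E[r] = 0.0090, γ^t·E[r] = 0.003087, running G = 0.314007
t=4: π = [0.1518, 0.1646, 0.1815, 0.1850, 0.1667, 0.1504], E[r] = 0.0091, γ^t·E[r] = 0.002173, running G = 0.316180
t=5: π = [0.1518, 0.1646, 0.1815, 0.1850, 0.1667, 0.1504], E[r] = 0.0091, γ^t·E[r] = 0.001526, running G = 0.317705
t=6: π = [0.1518, 0.1646, 0.1815, 0.1850, 0.1667, 0.1504], E[r] = 0.0091, γ^t·E[r] = 0.001069, running G = 0.318774
t=7: π = [0.1518, 0.1646, 0.1815, 0.1850, 0.1667, 0.1504], E[r] = 0.0091, γ^t·E[r] = 0.000748, running G = 0.319522

G = 0.3195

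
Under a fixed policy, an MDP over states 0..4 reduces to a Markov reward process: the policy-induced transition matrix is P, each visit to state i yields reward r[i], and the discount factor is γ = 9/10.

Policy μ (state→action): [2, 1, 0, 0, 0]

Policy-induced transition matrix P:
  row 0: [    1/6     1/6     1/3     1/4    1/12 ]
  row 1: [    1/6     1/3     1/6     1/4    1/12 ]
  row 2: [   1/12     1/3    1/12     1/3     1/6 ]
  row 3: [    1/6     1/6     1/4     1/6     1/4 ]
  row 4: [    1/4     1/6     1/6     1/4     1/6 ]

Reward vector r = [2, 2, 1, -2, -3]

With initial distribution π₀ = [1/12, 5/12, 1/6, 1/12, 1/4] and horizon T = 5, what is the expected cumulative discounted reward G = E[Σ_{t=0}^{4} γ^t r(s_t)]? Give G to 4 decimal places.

G = 0.4985

t=0: π = [0.0833, 0.4167, 0.1667, 0.0833, 0.2500], E[r] = 0.2500, γ^t·E[r] = 0.250000, running G = 0.250000
t=1: π = [0.1736, 0.2639, 0.1736, 0.2569, 0.1319], E[r] = 0.1389, γ^t·E[r] = 0.125000, running G = 0.375000
t=2: π = [0.1632, 0.2396, 0.2025, 0.2431, 0.1516], E[r] = 0.0671, γ^t·E[r] = 0.054375, running G = 0.429375
t=3: π = [0.1624, 0.2404, 0.1972, 0.2466, 0.1534], E[r] = 0.0495, γ^t·E[r] = 0.036070, running G = 0.465445
t=4: π = [0.1630, 0.2396, 0.1979, 0.2459, 0.1537], E[r] = 0.0503, γ^t·E[r] = 0.033028, running G = 0.498473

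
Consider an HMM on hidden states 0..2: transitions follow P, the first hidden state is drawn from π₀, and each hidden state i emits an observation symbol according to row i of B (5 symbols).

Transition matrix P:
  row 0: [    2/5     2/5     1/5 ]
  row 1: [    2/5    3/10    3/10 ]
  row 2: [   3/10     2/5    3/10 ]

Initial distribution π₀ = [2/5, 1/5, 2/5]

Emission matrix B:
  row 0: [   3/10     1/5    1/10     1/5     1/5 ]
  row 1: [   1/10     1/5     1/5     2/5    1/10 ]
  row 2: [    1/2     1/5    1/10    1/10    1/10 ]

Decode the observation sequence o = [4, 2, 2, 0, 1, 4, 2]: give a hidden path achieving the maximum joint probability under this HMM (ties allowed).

t=0: δ = [8.000e-02, 2.000e-02, 4.000e-02]  (obs o_0=4)
t=1: δ = [3.200e-03, 6.400e-03, 1.600e-03]  ψ = [0, 0, 0]  (obs o_1=2)
t=2: δ = [2.560e-04, 3.840e-04, 1.920e-04]  ψ = [1, 1, 1]  (obs o_2=2)
t=3: δ = [4.608e-05, 1.152e-05, 5.760e-05]  ψ = [1, 1, 1]  (obs o_3=0)
t=4: δ = [3.686e-06, 4.608e-06, 3.456e-06]  ψ = [0, 2, 2]  (obs o_4=1)
t=5: δ = [3.686e-07, 1.475e-07, 1.382e-07]  ψ = [1, 0, 1]  (obs o_5=4)
t=6: δ = [1.475e-08, 2.949e-08, 7.373e-09]  ψ = [0, 0, 0]  (obs o_6=2)
backtrack: best end state = 1; path = [0, 1, 1, 2, 1, 0, 1]

path = [0, 1, 1, 2, 1, 0, 1]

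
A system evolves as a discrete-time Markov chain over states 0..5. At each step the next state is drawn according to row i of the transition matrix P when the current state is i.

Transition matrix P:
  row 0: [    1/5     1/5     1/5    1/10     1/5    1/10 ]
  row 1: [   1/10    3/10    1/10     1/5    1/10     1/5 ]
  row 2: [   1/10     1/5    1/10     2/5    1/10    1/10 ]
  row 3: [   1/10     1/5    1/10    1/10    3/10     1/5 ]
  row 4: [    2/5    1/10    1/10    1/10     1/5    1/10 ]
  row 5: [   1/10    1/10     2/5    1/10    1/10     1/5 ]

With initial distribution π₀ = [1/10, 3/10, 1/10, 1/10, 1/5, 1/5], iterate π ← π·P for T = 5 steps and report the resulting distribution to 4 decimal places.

t=0: π = [0.1000, 0.3000, 0.1000, 0.1000, 0.2000, 0.2000]
t=1: π = [0.1700, 0.1900, 0.1700, 0.1600, 0.1500, 0.1600]
t=2: π = [0.1620, 0.1880, 0.1650, 0.1700, 0.1640, 0.1510]
t=3: π = [0.1654, 0.1873, 0.1615, 0.1683, 0.1666, 0.1509]
t=4: π = [0.1665, 0.1870, 0.1618, 0.1672, 0.1669, 0.1507]
t=5: π = [0.1667, 0.1869, 0.1618, 0.1672, 0.1668, 0.1505]

π = [0.1667, 0.1869, 0.1618, 0.1672, 0.1668, 0.1505]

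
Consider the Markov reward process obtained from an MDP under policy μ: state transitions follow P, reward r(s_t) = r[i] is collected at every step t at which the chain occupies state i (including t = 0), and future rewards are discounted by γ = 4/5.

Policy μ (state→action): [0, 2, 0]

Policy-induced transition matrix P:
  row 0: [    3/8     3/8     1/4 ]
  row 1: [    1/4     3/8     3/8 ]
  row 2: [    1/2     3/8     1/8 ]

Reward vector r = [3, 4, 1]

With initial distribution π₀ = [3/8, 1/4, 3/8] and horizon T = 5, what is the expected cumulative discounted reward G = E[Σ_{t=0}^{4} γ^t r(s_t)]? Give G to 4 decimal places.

t=0: π = [0.3750, 0.2500, 0.3750], E[r] = 2.5000, γ^t·E[r] = 2.500000, running G = 2.500000
t=1: π = [0.3906, 0.3750, 0.2344], E[r] = 2.9063, γ^t·E[r] = 2.325000, running G = 4.825000
t=2: π = [0.3574, 0.3750, 0.2676], E[r] = 2.8398, γ^t·E[r] = 1.817500, running G = 6.642500
t=3: π = [0.3616, 0.3750, 0.2634], E[r] = 2.8481, γ^t·E[r] = 1.458250, running G = 8.100750
t=4: π = [0.3611, 0.3750, 0.2639], E[r] = 2.8471, γ^t·E[r] = 1.166175, running G = 9.266925

G = 9.2669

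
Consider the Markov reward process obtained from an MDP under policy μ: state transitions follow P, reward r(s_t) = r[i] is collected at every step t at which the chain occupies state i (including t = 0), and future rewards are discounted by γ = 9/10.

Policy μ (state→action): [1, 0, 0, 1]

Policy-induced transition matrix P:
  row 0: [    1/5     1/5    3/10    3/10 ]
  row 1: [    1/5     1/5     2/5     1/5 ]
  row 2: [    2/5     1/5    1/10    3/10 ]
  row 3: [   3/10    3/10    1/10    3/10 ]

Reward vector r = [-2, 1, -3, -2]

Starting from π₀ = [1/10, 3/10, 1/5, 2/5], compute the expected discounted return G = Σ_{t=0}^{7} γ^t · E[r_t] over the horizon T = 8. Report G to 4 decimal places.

t=0: π = [0.1000, 0.3000, 0.2000, 0.4000], E[r] = -1.3000, γ^t·E[r] = -1.300000, running G = -1.300000
t=1: π = [0.2800, 0.2400, 0.2100, 0.2700], E[r] = -1.4900, γ^t·E[r] = -1.341000, running G = -2.641000
t=2: π = [0.2690, 0.2270, 0.2280, 0.2760], E[r] = -1.5470, γ^t·E[r] = -1.253070, running G = -3.894070
t=3: π = [0.2732, 0.2276, 0.2219, 0.2773], E[r] = -1.5391, γ^t·E[r] = -1.122004, running G = -5.016074
t=4: π = [0.2721, 0.2277, 0.2229, 0.2772], E[r] = -1.5397, γ^t·E[r] = -1.010217, running G = -6.026291
t=5: π = [0.2723, 0.2277, 0.2227, 0.2772], E[r] = -1.5396, γ^t·E[r] = -0.909100, running G = -6.935391
t=6: π = [0.2723, 0.2277, 0.2228, 0.2772], E[r] = -1.5396, γ^t·E[r] = -0.818212, running G = -7.753603
t=7: π = [0.2723, 0.2277, 0.2228, 0.2772], E[r] = -1.5396, γ^t·E[r] = -0.736387, running G = -8.489990

G = -8.4900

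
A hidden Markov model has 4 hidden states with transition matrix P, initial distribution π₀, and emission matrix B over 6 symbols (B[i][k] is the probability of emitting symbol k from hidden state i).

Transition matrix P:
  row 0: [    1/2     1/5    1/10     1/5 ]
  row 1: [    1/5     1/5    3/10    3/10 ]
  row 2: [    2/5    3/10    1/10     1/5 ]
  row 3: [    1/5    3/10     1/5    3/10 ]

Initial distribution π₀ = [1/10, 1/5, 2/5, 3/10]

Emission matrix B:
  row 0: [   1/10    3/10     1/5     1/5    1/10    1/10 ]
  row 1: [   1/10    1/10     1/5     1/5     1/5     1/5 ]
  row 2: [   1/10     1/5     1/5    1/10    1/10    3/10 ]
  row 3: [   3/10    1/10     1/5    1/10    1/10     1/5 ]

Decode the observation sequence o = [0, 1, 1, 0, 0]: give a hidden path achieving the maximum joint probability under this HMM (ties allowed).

path = [3, 0, 0, 3, 3]

t=0: δ = [1.000e-02, 2.000e-02, 4.000e-02, 9.000e-02]  (obs o_0=0)
t=1: δ = [5.400e-03, 2.700e-03, 3.600e-03, 2.700e-03]  ψ = [3, 3, 3, 3]  (obs o_1=1)
t=2: δ = [8.100e-04, 1.080e-04, 1.620e-04, 1.080e-04]  ψ = [0, 0, 1, 0]  (obs o_2=1)
t=3: δ = [4.050e-05, 1.620e-05, 8.100e-06, 4.860e-05]  ψ = [0, 0, 0, 0]  (obs o_3=0)
t=4: δ = [2.025e-06, 1.458e-06, 9.720e-07, 4.374e-06]  ψ = [0, 3, 3, 3]  (obs o_4=0)
backtrack: best end state = 3; path = [3, 0, 0, 3, 3]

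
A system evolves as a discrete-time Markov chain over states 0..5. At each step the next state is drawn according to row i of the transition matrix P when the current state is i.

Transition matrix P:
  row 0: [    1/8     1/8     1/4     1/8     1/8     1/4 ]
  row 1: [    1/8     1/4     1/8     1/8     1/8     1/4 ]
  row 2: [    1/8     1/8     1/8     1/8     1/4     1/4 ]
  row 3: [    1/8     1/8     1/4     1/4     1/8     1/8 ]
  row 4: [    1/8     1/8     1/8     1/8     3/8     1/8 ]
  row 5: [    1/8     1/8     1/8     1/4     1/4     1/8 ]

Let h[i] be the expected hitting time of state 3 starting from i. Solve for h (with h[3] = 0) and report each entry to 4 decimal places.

h = [6.6828, 6.6809, 6.6961, 0.0000, 6.8024, 5.9521]

First-step conditioning: h[3] = 0; for i ≠ 3, h[i] = 1 + Σ_k P[i][k]·h[k].
  h[0] = 1 + 1/8·h[0] + 1/8·h[1] + 1/4·h[2] + 1/8·h[4] + 1/4·h[5]
  h[1] = 1 + 1/8·h[0] + 1/4·h[1] + 1/8·h[2] + 1/8·h[4] + 1/4·h[5]
  h[2] = 1 + 1/8·h[0] + 1/8·h[1] + 1/8·h[2] + 1/4·h[4] + 1/4·h[5]
  h[4] = 1 + 1/8·h[0] + 1/8·h[1] + 1/8·h[2] + 3/8·h[4] + 1/8·h[5]
  h[5] = 1 + 1/8·h[0] + 1/8·h[1] + 1/8·h[2] + 1/4·h[4] + 1/8·h[5]
Solving the 5×5 linear system over states ≠ 3 gives exactly h = [28168/4215, 5632/843, 9408/1405, 0, 28672/4215, 25088/4215] (h[3] = 0 is the target).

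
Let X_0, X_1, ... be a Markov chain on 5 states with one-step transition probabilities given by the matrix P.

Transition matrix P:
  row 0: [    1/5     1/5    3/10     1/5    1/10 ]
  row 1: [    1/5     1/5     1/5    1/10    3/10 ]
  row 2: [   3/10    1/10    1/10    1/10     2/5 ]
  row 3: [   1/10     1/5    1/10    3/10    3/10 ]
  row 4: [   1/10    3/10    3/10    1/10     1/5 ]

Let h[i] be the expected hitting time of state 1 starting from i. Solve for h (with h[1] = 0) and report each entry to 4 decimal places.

First-step conditioning: h[1] = 0; for i ≠ 1, h[i] = 1 + Σ_k P[i][k]·h[k].
  h[0] = 1 + 1/5·h[0] + 3/10·h[2] + 1/5·h[3] + 1/10·h[4]
  h[2] = 1 + 3/10·h[0] + 1/10·h[2] + 1/10·h[3] + 2/5·h[4]
  h[3] = 1 + 1/10·h[0] + 1/10·h[2] + 3/10·h[3] + 3/10·h[4]
  h[4] = 1 + 1/10·h[0] + 3/10·h[2] + 1/10·h[3] + 1/5·h[4]
Solving the 4×4 linear system over states ≠ 1 gives exactly h = [4860/973, 0, 5150/973, 4680/973, 620/139] (h[1] = 0 is the target).

h = [4.9949, 0.0000, 5.2929, 4.8099, 4.4604]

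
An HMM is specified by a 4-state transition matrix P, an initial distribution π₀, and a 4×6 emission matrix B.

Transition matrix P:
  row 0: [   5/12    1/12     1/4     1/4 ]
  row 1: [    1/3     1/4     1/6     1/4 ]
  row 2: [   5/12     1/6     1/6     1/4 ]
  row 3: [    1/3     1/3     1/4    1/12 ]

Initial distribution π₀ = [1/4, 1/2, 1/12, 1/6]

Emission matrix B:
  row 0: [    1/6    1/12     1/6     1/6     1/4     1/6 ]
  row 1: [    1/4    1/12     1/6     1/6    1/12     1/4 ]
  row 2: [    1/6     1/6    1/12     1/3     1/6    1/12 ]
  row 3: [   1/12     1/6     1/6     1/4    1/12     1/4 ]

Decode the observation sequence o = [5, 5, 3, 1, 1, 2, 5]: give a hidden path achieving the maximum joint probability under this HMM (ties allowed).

t=0: δ = [4.167e-02, 1.250e-01, 6.944e-03, 4.167e-02]  (obs o_0=5)
t=1: δ = [6.944e-03, 7.812e-03, 1.736e-03, 7.812e-03]  ψ = [1, 1, 1, 1]  (obs o_1=5)
t=2: δ = [4.823e-04, 4.340e-04, 6.510e-04, 4.883e-04]  ψ = [0, 3, 3, 1]  (obs o_2=3)
t=3: δ = [2.261e-05, 1.356e-05, 2.035e-05, 2.713e-05]  ψ = [2, 3, 3, 2]  (obs o_3=1)
t=4: δ = [7.849e-07, 7.535e-07, 1.130e-06, 9.419e-07]  ψ = [0, 3, 3, 0]  (obs o_4=1)
t=5: δ = [7.849e-08, 5.233e-08, 1.962e-08, 4.710e-08]  ψ = [2, 3, 3, 2]  (obs o_5=2)
t=6: δ = [5.451e-09, 3.925e-09, 1.635e-09, 4.906e-09]  ψ = [0, 3, 0, 0]  (obs o_6=5)
backtrack: best end state = 0; path = [1, 3, 2, 3, 2, 0, 0]

path = [1, 3, 2, 3, 2, 0, 0]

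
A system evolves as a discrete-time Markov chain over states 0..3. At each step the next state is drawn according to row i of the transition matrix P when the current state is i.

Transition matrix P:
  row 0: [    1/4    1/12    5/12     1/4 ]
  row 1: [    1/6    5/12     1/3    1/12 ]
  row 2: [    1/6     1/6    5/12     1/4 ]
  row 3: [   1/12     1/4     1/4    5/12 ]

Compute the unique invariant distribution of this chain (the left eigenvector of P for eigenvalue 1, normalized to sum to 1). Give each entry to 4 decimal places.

π = [0.1588, 0.2327, 0.3550, 0.2535]

Balance equations π_j = Σ_i π_i·P[i][j]:
  π_0 = 1/4·π_0 + 1/6·π_1 + 1/6·π_2 + 1/12·π_3
  π_1 = 1/12·π_0 + 5/12·π_1 + 1/6·π_2 + 1/4·π_3
  π_2 = 5/12·π_0 + 1/3·π_1 + 5/12·π_2 + 1/4·π_3
  normalize: π_0 + π_1 + π_2 + π_3 = 1
Solving the linear system gives exactly π = [161/1014, 118/507, 60/169, 257/1014].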